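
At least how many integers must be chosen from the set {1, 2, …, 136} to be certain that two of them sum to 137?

Partition {1, …, 136} into 68 pairs: {1,136}, {2,135}, …, {68,69}.
Choosing 68 integers — say the integers 1 through 68 — takes one from each pair and avoids the property.
Choosing 69 forces two into the same pair by pigeonhole, and those sum to 137. So 69.

69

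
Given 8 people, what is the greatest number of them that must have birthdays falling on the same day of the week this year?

If each of the 7 days of the week held at most 1, the total would be at most 7 × 1 = 7 < 8, a contradiction.
So at least one holds ⌈8/7⌉ = 2.

2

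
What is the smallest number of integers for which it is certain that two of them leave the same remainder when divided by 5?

6

There are 5 residue classes modulo 5 acting as pigeonholes.
With 5 integers we could place one in each, avoiding any repeat.
One more forces some class to hold 2, so 5 + 1 = 6.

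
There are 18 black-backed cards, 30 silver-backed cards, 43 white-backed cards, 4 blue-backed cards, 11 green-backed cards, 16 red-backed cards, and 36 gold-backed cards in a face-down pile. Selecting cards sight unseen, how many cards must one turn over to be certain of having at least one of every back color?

The hardest back color to obtain is blue-backed: we could draw every other card first — 158 − 4 = 154 cards — without a single blue-backed one.
The next draw must be blue-backed, so 154 + 1 = 155.

155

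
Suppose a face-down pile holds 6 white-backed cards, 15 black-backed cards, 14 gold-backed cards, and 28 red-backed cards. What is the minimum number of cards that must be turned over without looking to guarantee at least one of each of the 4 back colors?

58

The hardest back color to obtain is white-backed: we could draw every other card first — 63 − 6 = 57 cards — without a single white-backed one.
The next draw must be white-backed, so 57 + 1 = 58.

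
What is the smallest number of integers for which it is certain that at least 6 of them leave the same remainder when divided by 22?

111

There are 22 residue classes modulo 22 acting as pigeonholes.
With 22 × 5 = 110 integers we could place exactly 5 in each, with no class reaching 6.
One more forces some class to hold 6, so 110 + 1 = 111.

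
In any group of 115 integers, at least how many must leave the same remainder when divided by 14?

9

The 115 integers fall into 14 residue classes modulo 14.
If each of the 14 residue classes modulo 14 held at most 8, the total would be at most 14 × 8 = 112 < 115, a contradiction.
So at least one holds ⌈115/14⌉ = 9.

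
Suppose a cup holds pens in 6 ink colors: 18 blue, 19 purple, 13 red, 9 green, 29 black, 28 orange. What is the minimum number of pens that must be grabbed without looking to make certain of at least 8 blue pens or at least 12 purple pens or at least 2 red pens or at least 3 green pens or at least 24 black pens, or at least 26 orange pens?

The worst case stops just short of every target: 7 blue, 11 purple, 1 red, 2 green, 23 black, 25 orange — 7 + 11 + 1 + 2 + 23 + 25 = 69 pens.
One more pen must push some ink color to its target, so 69 + 1 = 70.

70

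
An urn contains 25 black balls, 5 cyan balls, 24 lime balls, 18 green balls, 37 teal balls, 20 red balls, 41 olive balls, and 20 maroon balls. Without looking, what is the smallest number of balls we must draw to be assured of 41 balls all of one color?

190

Treat the 8 colors as pigeonholes.
In the worst case we take at most 40 of each color, but all 25 black, all 5 cyan, all 24 lime, all 18 green, all 37 teal, all 20 red, and all 20 maroon (fewer than 40), giving 25 + 5 + 24 + 18 + 37 + 20 + 40 + 20 = 189.
One more ball then forces some color to 41, so 189 + 1 = 190.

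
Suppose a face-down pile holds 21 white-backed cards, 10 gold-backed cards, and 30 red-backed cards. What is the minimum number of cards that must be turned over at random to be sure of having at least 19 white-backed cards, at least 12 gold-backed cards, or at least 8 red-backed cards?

The worst case stops just short of every target: 18 white-backed, all 10 gold-backed, 7 red-backed — 18 + 10 + 7 = 35 cards.
One more card must push some back color to its target, so 35 + 1 = 36.

36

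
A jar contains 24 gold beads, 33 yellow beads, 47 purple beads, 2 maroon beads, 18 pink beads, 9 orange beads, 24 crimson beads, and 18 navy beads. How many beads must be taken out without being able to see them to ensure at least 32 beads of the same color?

158

Treat the 8 colors as pigeonholes.
In the worst case we take at most 31 of each color, but all 24 gold, all 2 maroon, all 18 pink, all 9 orange, all 24 crimson, and all 18 navy (fewer than 31), giving 24 + 31 + 31 + 2 + 18 + 9 + 24 + 18 = 157.
One more bead then forces some color to 32, so 157 + 1 = 158.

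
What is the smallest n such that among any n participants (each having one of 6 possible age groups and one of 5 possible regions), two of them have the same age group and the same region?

There are 6 × 5 = 30 (age group, region) combinations acting as pigeonholes.
With 30 participants we could place one in each, avoiding any repeat.
One more forces some (age group, region) pair to hold 2, so 30 + 1 = 31.

31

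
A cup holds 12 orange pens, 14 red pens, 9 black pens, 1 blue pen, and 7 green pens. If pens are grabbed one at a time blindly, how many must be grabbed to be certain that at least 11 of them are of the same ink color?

In the worst case we take at most 10 of each ink color, but all 9 black, all 1 blue, and all 7 green (fewer than 10), giving 10 + 10 + 9 + 1 + 7 = 37.
One more pen then forces some ink color to 11, so 37 + 1 = 38.

38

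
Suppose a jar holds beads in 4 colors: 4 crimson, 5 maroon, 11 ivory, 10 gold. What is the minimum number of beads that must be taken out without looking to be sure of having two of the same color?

5

The worst case takes 1 bead of each color without reaching 2 of any: 4 × 1 = 4.
The next bead must bring some color to 2, so 4 + 1 = 5.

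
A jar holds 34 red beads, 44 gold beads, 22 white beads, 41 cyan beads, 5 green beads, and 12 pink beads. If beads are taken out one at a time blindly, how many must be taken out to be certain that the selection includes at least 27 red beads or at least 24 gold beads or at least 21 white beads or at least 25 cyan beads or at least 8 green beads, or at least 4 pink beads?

102

Each of the 6 colors has its own threshold; avoid all of them simultaneously.
The worst case stops just short of every target: 26 red, 23 gold, 20 white, 24 cyan, all 5 green, 3 pink — 26 + 23 + 20 + 24 + 5 + 3 = 101 beads.
One more bead must push some color to its target, so 101 + 1 = 102.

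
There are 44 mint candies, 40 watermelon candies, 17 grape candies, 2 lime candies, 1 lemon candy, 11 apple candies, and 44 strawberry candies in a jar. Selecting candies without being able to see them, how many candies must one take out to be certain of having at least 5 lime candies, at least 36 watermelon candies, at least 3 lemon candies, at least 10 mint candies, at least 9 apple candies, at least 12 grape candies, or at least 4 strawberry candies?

70

Each of the 7 flavors has its own threshold; avoid all of them simultaneously.
The worst case stops just short of every target: 9 mint, 35 watermelon, 11 grape, all 2 lime, all 1 lemon, 8 apple, 3 strawberry — 9 + 35 + 11 + 2 + 1 + 8 + 3 = 69 candies.
One more candy must push some flavor to its target, so 69 + 1 = 70.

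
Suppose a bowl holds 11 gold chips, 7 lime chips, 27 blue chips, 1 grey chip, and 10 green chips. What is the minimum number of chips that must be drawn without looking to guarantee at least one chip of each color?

56

The hardest color to obtain is grey: we could draw every other chip first — 56 − 1 = 55 chips — without a single grey one.
The next draw must be grey, so 55 + 1 = 56.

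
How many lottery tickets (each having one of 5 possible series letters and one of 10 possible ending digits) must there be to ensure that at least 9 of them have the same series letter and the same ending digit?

401

There are 5 × 10 = 50 (series letter, ending digit) combinations acting as pigeonholes.
With 50 × 8 = 400 lottery tickets we could place exactly 8 in each, with no (series letter, ending digit) pair reaching 9.
One more forces some (series letter, ending digit) pair to hold 9, so 400 + 1 = 401.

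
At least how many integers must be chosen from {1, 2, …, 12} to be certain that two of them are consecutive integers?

7

Partition {1, …, 12} into 6 pairs: {1,2}, {3,4}, …, {11,12}.
Choosing 6 integers — say the 6 even numbers 2, 4, …, 12 — takes one from each pair and avoids the property.
Choosing 7 forces two into the same pair by pigeonhole, and those are consecutive. So 7.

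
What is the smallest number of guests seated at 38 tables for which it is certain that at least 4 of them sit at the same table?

There are 38 tables acting as pigeonholes.
With 38 × 3 = 114 guests we could place exactly 3 in each, with no class reaching 4.
One more forces some class to hold 4, so 114 + 1 = 115.

115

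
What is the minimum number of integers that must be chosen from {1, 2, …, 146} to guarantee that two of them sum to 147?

74

Partition {1, …, 146} into 73 pairs: {1,146}, {2,145}, …, {73,74}.
Choosing 73 integers — say the integers 1 through 73 — takes one from each pair and avoids the property.
Choosing 74 forces two into the same pair by pigeonhole, and those sum to 147. So 74.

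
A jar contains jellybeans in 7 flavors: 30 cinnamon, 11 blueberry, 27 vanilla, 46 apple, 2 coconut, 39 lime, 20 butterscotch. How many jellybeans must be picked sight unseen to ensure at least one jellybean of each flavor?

174

The hardest flavor to obtain is coconut: we could draw every other jellybean first — 175 − 2 = 173 jellybeans — without a single coconut one.
The next draw must be coconut, so 173 + 1 = 174.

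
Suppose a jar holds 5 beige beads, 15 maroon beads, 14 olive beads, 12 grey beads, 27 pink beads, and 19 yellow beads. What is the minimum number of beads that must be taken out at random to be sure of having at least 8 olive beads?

86

To avoid olive beads as long as possible, exhaust the other 5 colors first.
The worst case draws every non-olive bead first: 5 + 15 + 12 + 27 + 19 = 78.
The next 8 draws are then forced to be olive, giving 78 + 8 = 86.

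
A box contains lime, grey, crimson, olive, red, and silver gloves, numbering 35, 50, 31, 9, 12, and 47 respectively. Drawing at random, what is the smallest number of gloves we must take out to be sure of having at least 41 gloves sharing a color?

In the worst case we take at most 40 of each color, but all 35 lime, all 31 crimson, all 9 olive, and all 12 red (fewer than 40), giving 35 + 40 + 31 + 9 + 12 + 40 = 167.
One more glove then forces some color to 41, so 167 + 1 = 168.

168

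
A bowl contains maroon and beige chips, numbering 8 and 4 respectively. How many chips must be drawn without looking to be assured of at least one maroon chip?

To avoid maroon chips as long as possible, exhaust the other 1 color first.
The worst case draws every non-maroon chip first: 4.
The next draw is then forced to be maroon, giving 4 + 1 = 5.

5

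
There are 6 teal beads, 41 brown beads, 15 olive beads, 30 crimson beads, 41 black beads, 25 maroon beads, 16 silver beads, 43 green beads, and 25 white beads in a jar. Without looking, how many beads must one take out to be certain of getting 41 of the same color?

Treat the 9 colors as pigeonholes.
In the worst case we take at most 40 of each color, but all 6 teal, all 15 olive, all 30 crimson, all 25 maroon, all 16 silver, and all 25 white (fewer than 40), giving 6 + 40 + 15 + 30 + 40 + 25 + 16 + 40 + 25 = 237.
One more bead then forces some color to 41, so 237 + 1 = 238.

238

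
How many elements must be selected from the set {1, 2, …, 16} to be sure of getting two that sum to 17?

Partition {1, …, 16} into 8 pairs: {1,16}, {2,15}, …, {8,9}.
Choosing 8 integers — say the integers 1 through 8 — takes one from each pair and avoids the property.
Choosing 9 forces two into the same pair by pigeonhole, and those sum to 17. So 9.

9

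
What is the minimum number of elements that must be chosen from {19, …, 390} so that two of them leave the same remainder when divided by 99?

Group the integers by remainder mod 99; there are 99 residue classes, each nonempty in this range.
Choosing one from each class (99 integers) avoids any shared remainder.
One more choice must repeat a class, so two differ by a multiple of 99. Hence 99 + 1 = 100.

100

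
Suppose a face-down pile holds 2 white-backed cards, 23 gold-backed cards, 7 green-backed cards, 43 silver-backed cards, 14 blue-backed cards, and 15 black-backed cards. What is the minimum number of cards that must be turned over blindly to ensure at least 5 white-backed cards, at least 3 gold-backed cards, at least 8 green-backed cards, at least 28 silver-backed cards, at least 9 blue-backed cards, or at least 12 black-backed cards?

Each of the 6 back colors has its own threshold; avoid all of them simultaneously.
The worst case stops just short of every target: all 2 white-backed, 2 gold-backed, 7 green-backed, 27 silver-backed, 8 blue-backed, 11 black-backed — 2 + 2 + 7 + 27 + 8 + 11 = 57 cards.
One more card must push some back color to its target, so 57 + 1 = 58.

58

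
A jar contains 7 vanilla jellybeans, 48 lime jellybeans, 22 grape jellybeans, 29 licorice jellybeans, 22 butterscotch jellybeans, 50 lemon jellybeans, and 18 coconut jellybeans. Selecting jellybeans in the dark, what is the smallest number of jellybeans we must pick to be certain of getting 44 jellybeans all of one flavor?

Treat the 7 flavors as pigeonholes.
In the worst case we take at most 43 of each flavor, but all 7 vanilla, all 22 grape, all 29 licorice, all 22 butterscotch, and all 18 coconut (fewer than 43), giving 7 + 43 + 22 + 29 + 22 + 43 + 18 = 184.
One more jellybean then forces some flavor to 44, so 184 + 1 = 185.

185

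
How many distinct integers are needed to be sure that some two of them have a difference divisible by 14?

Use the pigeonhole principle on residue classes: two integers differ by a multiple of 14 exactly when they share a remainder mod 14.
There are 14 residue classes mod 14, so 14 integers can all lie in distinct classes.
One more integer must repeat a residue, giving a difference divisible by 14. So n = 14 + 1 = 15.

15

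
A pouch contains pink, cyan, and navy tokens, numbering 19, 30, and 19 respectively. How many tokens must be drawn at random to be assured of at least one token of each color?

The hardest color to obtain is pink: we could draw every other token first — 68 − 19 = 49 tokens — without a single pink one.
The next draw must be pink, so 49 + 1 = 50.

50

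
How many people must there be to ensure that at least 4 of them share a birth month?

37

There are 12 months of the year acting as pigeonholes.
With 12 × 3 = 36 people we could place exactly 3 in each, with no class reaching 4.
One more forces some class to hold 4, so 36 + 1 = 37.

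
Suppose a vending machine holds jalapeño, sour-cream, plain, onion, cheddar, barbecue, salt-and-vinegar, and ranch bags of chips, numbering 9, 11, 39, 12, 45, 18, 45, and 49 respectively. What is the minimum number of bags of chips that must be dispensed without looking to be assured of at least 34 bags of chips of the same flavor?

183

In the worst case we take at most 33 of each flavor, but all 9 jalapeño, all 11 sour-cream, all 12 onion, and all 18 barbecue (fewer than 33), giving 9 + 11 + 33 + 12 + 33 + 18 + 33 + 33 = 182.
One more bag of chips then forces some flavor to 34, so 182 + 1 = 183.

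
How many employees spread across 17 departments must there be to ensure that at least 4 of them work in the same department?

There are 17 departments acting as pigeonholes.
With 17 × 3 = 51 employees we could place exactly 3 in each, with no class reaching 4.
One more forces some class to hold 4, so 51 + 1 = 52.

52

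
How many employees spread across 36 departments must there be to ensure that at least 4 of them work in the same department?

109

There are 36 departments acting as pigeonholes.
With 36 × 3 = 108 employees we could place exactly 3 in each, with no class reaching 4.
One more forces some class to hold 4, so 108 + 1 = 109.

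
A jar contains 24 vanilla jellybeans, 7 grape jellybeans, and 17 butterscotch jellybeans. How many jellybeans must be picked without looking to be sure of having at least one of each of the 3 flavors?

42

The hardest flavor to obtain is grape: we could draw every other jellybean first — 48 − 7 = 41 jellybeans — without a single grape one.
The next draw must be grape, so 41 + 1 = 42.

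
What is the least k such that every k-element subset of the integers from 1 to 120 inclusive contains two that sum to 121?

61

Partition {1, …, 120} into 60 pairs: {1,120}, {2,119}, …, {60,61}.
Choosing 60 integers — say the integers 1 through 60 — takes one from each pair and avoids the property.
Choosing 61 forces two into the same pair by pigeonhole, and those sum to 121. So 61.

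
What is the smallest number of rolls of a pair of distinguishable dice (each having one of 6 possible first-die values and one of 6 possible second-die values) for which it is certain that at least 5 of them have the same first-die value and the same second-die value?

There are 6 × 6 = 36 (first-die value, second-die value) combinations acting as pigeonholes.
With 36 × 4 = 144 rolls of a pair of distinguishable dice we could place exactly 4 in each, with no (first-die value, second-die value) pair reaching 5.
One more forces some (first-die value, second-die value) pair to hold 5, so 144 + 1 = 145.

145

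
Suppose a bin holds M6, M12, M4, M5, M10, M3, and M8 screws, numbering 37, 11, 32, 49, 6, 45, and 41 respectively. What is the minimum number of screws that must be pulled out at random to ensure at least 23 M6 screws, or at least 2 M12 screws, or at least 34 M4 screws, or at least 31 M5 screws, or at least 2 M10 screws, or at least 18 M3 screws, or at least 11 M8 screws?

Each of the 7 sizes has its own threshold; avoid all of them simultaneously.
The worst case stops just short of every target: 22 M6, 1 M12, all 32 M4, 30 M5, 1 M10, 17 M3, 10 M8 — 22 + 1 + 32 + 30 + 1 + 17 + 10 = 113 screws.
One more screw must push some size to its target, so 113 + 1 = 114.

114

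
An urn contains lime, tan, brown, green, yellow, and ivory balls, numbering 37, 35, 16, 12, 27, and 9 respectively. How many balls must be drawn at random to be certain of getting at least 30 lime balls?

To avoid lime balls as long as possible, exhaust the other 5 colors first.
The worst case draws every non-lime ball first: 35 + 16 + 12 + 27 + 9 = 99.
The next 30 draws are then forced to be lime, giving 99 + 30 = 129.

129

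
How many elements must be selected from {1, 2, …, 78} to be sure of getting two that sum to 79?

Partition {1, …, 78} into 39 pairs: {1,78}, {2,77}, …, {39,40}.
Choosing 39 integers — say the integers 1 through 39 — takes one from each pair and avoids the property.
Choosing 40 forces two into the same pair by pigeonhole, and those sum to 79. So 40.

40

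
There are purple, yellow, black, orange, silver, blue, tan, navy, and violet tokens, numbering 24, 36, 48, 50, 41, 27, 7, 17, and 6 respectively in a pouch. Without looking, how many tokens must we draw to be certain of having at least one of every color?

251

The hardest color to obtain is violet: we could draw every other token first — 256 − 6 = 250 tokens — without a single violet one.
The next draw must be violet, so 250 + 1 = 251.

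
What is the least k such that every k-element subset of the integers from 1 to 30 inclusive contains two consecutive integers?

16

Partition {1, …, 30} into 15 pairs: {1,2}, {3,4}, …, {29,30}.
Choosing 15 integers — say the 15 even numbers 2, 4, …, 30 — takes one from each pair and avoids the property.
Choosing 16 forces two into the same pair by pigeonhole, and those are consecutive. So 16.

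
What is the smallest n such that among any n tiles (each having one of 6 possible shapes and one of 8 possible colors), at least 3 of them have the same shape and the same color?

97

There are 6 × 8 = 48 (shape, color) combinations acting as pigeonholes.
With 48 × 2 = 96 tiles we could place exactly 2 in each, with no (shape, color) pair reaching 3.
One more forces some (shape, color) pair to hold 3, so 96 + 1 = 97.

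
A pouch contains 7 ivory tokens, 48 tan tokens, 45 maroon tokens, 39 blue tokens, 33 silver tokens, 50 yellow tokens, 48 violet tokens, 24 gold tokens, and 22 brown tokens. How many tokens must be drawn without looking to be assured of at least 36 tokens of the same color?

262

In the worst case we take at most 35 of each color, but all 7 ivory, all 33 silver, all 24 gold, and all 22 brown (fewer than 35), giving 7 + 35 + 35 + 35 + 33 + 35 + 35 + 24 + 22 = 261.
One more token then forces some color to 36, so 261 + 1 = 262.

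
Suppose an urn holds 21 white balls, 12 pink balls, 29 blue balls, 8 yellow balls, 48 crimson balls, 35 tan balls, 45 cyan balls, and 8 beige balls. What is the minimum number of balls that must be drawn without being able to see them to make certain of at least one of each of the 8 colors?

199

The hardest color to obtain is yellow: we could draw every other ball first — 206 − 8 = 198 balls — without a single yellow one.
The next draw must be yellow, so 198 + 1 = 199.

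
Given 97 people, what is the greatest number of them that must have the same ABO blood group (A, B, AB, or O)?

25

There are 4 ABO blood groups, which serve as the pigeonholes.
If each of the 4 ABO blood groups held at most 24, the total would be at most 4 × 24 = 96 < 97, a contradiction.
So at least one holds ⌈97/4⌉ = 25.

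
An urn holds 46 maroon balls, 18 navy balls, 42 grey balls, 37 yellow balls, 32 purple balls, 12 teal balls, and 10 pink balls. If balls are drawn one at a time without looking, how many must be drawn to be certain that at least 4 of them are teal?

189

To avoid teal balls as long as possible, exhaust the other 6 colors first.
The worst case draws every non-teal ball first: 46 + 18 + 42 + 37 + 32 + 10 = 185.
The next 4 draws are then forced to be teal, giving 185 + 4 = 189.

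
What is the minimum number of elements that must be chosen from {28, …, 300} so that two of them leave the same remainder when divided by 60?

61

Group the integers by remainder mod 60; there are 60 residue classes, each nonempty in this range.
Choosing one from each class (60 integers) avoids any shared remainder.
One more choice must repeat a class, so two differ by a multiple of 60. Hence 60 + 1 = 61.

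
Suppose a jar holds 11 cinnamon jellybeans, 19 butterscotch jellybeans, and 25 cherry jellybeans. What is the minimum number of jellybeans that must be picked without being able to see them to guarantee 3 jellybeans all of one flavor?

The worst case takes 2 jellybeans of each flavor without reaching 3 of any: 3 × 2 = 6.
The next jellybean must bring some flavor to 3, so 6 + 1 = 7.

7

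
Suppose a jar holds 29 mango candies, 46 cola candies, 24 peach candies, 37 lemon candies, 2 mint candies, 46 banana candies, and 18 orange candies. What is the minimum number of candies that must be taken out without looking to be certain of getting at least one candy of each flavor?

201

The hardest flavor to obtain is mint: we could draw every other candy first — 202 − 2 = 200 candies — without a single mint one.
The next draw must be mint, so 200 + 1 = 201.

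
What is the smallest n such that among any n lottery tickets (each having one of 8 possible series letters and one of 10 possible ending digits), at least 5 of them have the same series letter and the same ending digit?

321

There are 8 × 10 = 80 (series letter, ending digit) combinations acting as pigeonholes.
With 80 × 4 = 320 lottery tickets we could place exactly 4 in each, with no (series letter, ending digit) pair reaching 5.
One more forces some (series letter, ending digit) pair to hold 5, so 320 + 1 = 321.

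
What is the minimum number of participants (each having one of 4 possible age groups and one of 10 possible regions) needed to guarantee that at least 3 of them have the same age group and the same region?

81

There are 4 × 10 = 40 (age group, region) combinations acting as pigeonholes.
With 40 × 2 = 80 participants we could place exactly 2 in each, with no (age group, region) pair reaching 3.
One more forces some (age group, region) pair to hold 3, so 80 + 1 = 81.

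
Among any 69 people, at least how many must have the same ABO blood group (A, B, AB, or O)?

18

There are 4 ABO blood groups, which serve as the pigeonholes.
If each of the 4 ABO blood groups held at most 17, the total would be at most 4 × 17 = 68 < 69, a contradiction.
So at least one holds ⌈69/4⌉ = 18.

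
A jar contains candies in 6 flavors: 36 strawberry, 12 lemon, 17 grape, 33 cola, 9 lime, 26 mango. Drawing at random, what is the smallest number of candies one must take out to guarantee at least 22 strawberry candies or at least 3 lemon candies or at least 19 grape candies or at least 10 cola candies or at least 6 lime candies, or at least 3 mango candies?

57

Each of the 6 flavors has its own threshold; avoid all of them simultaneously.
The worst case stops just short of every target: 21 strawberry, 2 lemon, all 17 grape, 9 cola, 5 lime, 2 mango — 21 + 2 + 17 + 9 + 5 + 2 = 56 candies.
One more candy must push some flavor to its target, so 56 + 1 = 57.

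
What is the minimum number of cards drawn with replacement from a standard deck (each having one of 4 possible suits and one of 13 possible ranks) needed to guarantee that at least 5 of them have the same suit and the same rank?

There are 4 × 13 = 52 (suit, rank) combinations acting as pigeonholes.
With 52 × 4 = 208 cards drawn with replacement from a standard deck we could place exactly 4 in each, with no (suit, rank) pair reaching 5.
One more forces some (suit, rank) pair to hold 5, so 208 + 1 = 209.

209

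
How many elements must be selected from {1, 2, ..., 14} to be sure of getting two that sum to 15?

Partition {1, …, 14} into 7 pairs: {1,14}, {2,13}, …, {7,8}.
Choosing 7 integers — say the integers 1 through 7 — takes one from each pair and avoids the property.
Choosing 8 forces two into the same pair by pigeonhole, and those sum to 15. So 8.

8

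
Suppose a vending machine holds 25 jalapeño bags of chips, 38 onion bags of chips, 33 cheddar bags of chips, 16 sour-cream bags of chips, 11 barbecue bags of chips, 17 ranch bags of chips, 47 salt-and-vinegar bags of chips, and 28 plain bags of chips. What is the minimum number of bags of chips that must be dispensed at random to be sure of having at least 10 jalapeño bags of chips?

200

The worst case draws every non-jalapeño bag of chips first: 38 + 33 + 16 + 11 + 17 + 47 + 28 = 190.
The next 10 draws are then forced to be jalapeño, giving 190 + 10 = 200.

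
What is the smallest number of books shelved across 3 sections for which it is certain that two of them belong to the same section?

4

There are 3 sections acting as pigeonholes.
With 3 books we could place one in each, avoiding any repeat.
One more forces some class to hold 2, so 3 + 1 = 4.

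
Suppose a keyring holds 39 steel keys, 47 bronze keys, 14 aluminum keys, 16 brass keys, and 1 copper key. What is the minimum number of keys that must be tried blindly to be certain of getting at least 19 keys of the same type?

68

In the worst case we take at most 18 of each type, but all 14 aluminum, all 16 brass, and all 1 copper (fewer than 18), giving 18 + 18 + 14 + 16 + 1 = 67.
One more key then forces some type to 19, so 67 + 1 = 68.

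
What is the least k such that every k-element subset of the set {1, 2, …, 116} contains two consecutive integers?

Partition {1, …, 116} into 58 pairs: {1,2}, {3,4}, …, {115,116}.
Choosing 58 integers — say the 58 even numbers 2, 4, …, 116 — takes one from each pair and avoids the property.
Choosing 59 forces two into the same pair by pigeonhole, and those are consecutive. So 59.

59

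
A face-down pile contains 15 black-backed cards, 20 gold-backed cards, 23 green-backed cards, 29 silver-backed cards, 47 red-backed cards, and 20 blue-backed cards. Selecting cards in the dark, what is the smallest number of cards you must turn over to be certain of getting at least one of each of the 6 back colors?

140

The hardest back color to obtain is black-backed: we could draw every other card first — 154 − 15 = 139 cards — without a single black-backed one.
The next draw must be black-backed, so 139 + 1 = 140.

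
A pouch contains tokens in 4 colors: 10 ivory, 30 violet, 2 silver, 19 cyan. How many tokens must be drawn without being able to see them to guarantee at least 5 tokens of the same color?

In the worst case we take at most 4 of each color, but all 2 silver (fewer than 4), giving 4 + 4 + 2 + 4 = 14.
One more token then forces some color to 5, so 14 + 1 = 15.

15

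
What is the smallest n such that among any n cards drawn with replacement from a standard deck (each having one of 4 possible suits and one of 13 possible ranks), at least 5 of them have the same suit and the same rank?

There are 4 × 13 = 52 (suit, rank) combinations acting as pigeonholes.
With 52 × 4 = 208 cards drawn with replacement from a standard deck we could place exactly 4 in each, with no (suit, rank) pair reaching 5.
One more forces some (suit, rank) pair to hold 5, so 208 + 1 = 209.

209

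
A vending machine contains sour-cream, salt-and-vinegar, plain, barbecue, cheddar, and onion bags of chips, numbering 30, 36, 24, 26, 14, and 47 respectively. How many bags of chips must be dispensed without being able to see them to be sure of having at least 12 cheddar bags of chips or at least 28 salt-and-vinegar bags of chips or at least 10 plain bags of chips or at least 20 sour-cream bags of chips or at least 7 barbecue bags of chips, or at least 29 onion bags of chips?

101

The worst case stops just short of every target: 19 sour-cream, 27 salt-and-vinegar, 9 plain, 6 barbecue, 11 cheddar, 28 onion — 19 + 27 + 9 + 6 + 11 + 28 = 100 bags of chips.
One more bag of chips must push some flavor to its target, so 100 + 1 = 101.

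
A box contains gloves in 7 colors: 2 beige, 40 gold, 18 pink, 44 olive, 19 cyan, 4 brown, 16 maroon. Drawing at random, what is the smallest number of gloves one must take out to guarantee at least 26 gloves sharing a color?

110

In the worst case we take at most 25 of each color, but all 2 beige, all 18 pink, all 19 cyan, all 4 brown, and all 16 maroon (fewer than 25), giving 2 + 25 + 18 + 25 + 19 + 4 + 16 = 109.
One more glove then forces some color to 26, so 109 + 1 = 110.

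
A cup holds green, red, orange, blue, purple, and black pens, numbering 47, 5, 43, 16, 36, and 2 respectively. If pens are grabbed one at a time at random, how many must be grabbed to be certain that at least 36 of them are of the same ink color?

Treat the 6 ink colors as pigeonholes.
In the worst case we take at most 35 of each ink color, but all 5 red, all 16 blue, and all 2 black (fewer than 35), giving 35 + 5 + 35 + 16 + 35 + 2 = 128.
One more pen then forces some ink color to 36, so 128 + 1 = 129.

129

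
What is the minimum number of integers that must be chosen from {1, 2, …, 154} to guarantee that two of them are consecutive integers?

Partition {1, …, 154} into 77 pairs: {1,2}, {3,4}, …, {153,154}.
Choosing 77 integers — say the 77 even numbers 2, 4, …, 154 — takes one from each pair and avoids the property.
Choosing 78 forces two into the same pair by pigeonhole, and those are consecutive. So 78.

78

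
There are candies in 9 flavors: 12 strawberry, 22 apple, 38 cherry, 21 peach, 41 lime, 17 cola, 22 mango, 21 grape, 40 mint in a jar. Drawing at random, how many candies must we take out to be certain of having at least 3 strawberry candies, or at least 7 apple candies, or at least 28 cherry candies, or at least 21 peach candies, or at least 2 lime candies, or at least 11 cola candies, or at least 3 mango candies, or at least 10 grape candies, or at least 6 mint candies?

Each of the 9 flavors has its own threshold; avoid all of them simultaneously.
The worst case stops just short of every target: 2 strawberry, 6 apple, 27 cherry, 20 peach, 1 lime, 10 cola, 2 mango, 9 grape, 5 mint — 2 + 6 + 27 + 20 + 1 + 10 + 2 + 9 + 5 = 82 candies.
One more candy must push some flavor to its target, so 82 + 1 = 83.

83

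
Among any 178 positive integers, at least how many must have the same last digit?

18

If each of the 10 possible last digits held at most 17, the total would be at most 10 × 17 = 170 < 178, a contradiction.
So at least one holds ⌈178/10⌉ = 18.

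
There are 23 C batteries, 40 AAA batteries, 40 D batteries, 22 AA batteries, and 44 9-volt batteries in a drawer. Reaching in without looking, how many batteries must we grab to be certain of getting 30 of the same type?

In the worst case we take at most 29 of each type, but all 23 C and all 22 AA (fewer than 29), giving 23 + 29 + 29 + 22 + 29 = 132.
One more battery then forces some type to 30, so 132 + 1 = 133.

133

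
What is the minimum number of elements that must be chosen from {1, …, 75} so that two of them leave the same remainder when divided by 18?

19

Use the pigeonhole principle on residue classes: group the integers by remainder mod 18; there are 18 residue classes, each nonempty in this range.
Choosing one from each class (18 integers) avoids any shared remainder.
One more choice must repeat a class, so two differ by a multiple of 18. Hence 18 + 1 = 19.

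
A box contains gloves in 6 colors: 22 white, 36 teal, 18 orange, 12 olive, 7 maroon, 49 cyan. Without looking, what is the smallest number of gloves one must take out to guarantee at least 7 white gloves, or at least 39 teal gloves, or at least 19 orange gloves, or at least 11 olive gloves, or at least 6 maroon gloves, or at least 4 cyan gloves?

79

The worst case stops just short of every target: 6 white, all 36 teal, 18 orange, 10 olive, 5 maroon, 3 cyan — 6 + 36 + 18 + 10 + 5 + 3 = 78 gloves.
One more glove must push some color to its target, so 78 + 1 = 79.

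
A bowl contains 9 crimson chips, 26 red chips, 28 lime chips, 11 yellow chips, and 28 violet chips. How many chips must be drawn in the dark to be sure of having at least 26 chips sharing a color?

In the worst case we take at most 25 of each color, but all 9 crimson and all 11 yellow (fewer than 25), giving 9 + 25 + 25 + 11 + 25 = 95.
One more chip then forces some color to 26, so 95 + 1 = 96.

96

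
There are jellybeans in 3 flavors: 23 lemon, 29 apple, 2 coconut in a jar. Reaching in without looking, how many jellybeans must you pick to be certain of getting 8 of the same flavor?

Treat the 3 flavors as pigeonholes.
In the worst case we take at most 7 of each flavor, but all 2 coconut (fewer than 7), giving 7 + 7 + 2 = 16.
One more jellybean then forces some flavor to 8, so 16 + 1 = 17.

17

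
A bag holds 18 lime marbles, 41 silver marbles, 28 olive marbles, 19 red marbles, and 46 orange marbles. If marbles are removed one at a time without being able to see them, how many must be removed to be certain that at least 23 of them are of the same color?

In the worst case we take at most 22 of each color, but all 18 lime and all 19 red (fewer than 22), giving 18 + 22 + 22 + 19 + 22 = 103.
One more marble then forces some color to 23, so 103 + 1 = 104.

104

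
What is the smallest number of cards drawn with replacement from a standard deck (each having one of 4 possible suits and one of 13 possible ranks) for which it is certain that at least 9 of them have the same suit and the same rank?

There are 4 × 13 = 52 (suit, rank) combinations acting as pigeonholes.
With 52 × 8 = 416 cards drawn with replacement from a standard deck we could place exactly 8 in each, with no (suit, rank) pair reaching 9.
One more forces some (suit, rank) pair to hold 9, so 416 + 1 = 417.

417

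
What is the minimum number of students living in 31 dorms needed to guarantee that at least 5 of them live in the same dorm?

125

There are 31 dorms acting as pigeonholes.
With 31 × 4 = 124 students we could place exactly 4 in each, with no class reaching 5.
One more forces some class to hold 5, so 124 + 1 = 125.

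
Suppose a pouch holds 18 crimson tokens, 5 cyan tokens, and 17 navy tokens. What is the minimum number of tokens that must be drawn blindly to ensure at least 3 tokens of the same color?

The worst case takes 2 tokens of each color without reaching 3 of any: 3 × 2 = 6.
The next token must bring some color to 3, so 6 + 1 = 7.

7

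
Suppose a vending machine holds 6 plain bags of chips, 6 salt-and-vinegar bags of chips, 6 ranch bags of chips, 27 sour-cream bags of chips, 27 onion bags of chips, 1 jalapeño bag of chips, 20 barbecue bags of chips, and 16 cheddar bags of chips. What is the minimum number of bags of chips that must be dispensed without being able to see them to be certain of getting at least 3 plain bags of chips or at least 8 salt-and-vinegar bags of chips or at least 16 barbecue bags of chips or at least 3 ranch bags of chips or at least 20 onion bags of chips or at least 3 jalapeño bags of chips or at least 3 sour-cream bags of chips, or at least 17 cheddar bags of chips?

64

Each of the 8 flavors has its own threshold; avoid all of them simultaneously.
The worst case stops just short of every target: 2 plain, all 6 salt-and-vinegar, 2 ranch, 2 sour-cream, 19 onion, all 1 jalapeño, 15 barbecue, 16 cheddar — 2 + 6 + 2 + 2 + 19 + 1 + 15 + 16 = 63 bags of chips.
One more bag of chips must push some flavor to its target, so 63 + 1 = 64.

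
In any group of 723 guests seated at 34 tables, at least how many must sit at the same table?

22

The 723 guests fall into 34 tables.
If each of the 34 tables held at most 21, the total would be at most 34 × 21 = 714 < 723, a contradiction.
So at least one holds ⌈723/34⌉ = 22.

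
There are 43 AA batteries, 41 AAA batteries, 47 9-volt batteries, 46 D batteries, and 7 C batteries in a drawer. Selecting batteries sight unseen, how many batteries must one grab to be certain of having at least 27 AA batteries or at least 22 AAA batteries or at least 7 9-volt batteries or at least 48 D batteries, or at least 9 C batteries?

The worst case stops just short of every target: 26 AA, 21 AAA, 6 9-volt, all 46 D, all 7 C — 26 + 21 + 6 + 46 + 7 = 106 batteries.
One more battery must push some type to its target, so 106 + 1 = 107.

107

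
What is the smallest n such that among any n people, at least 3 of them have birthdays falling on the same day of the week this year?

There are 7 days of the week acting as pigeonholes.
With 7 × 2 = 14 people we could place exactly 2 in each, with no class reaching 3.
One more forces some class to hold 3, so 14 + 1 = 15.

15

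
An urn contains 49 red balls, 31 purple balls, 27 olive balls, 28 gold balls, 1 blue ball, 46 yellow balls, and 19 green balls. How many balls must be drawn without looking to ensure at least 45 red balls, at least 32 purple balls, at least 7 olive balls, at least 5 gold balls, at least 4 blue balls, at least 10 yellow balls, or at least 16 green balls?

Each of the 7 colors has its own threshold; avoid all of them simultaneously.
The worst case stops just short of every target: 44 red, 31 purple, 6 olive, 4 gold, all 1 blue, 9 yellow, 15 green — 44 + 31 + 6 + 4 + 1 + 9 + 15 = 110 balls.
One more ball must push some color to its target, so 110 + 1 = 111.

111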